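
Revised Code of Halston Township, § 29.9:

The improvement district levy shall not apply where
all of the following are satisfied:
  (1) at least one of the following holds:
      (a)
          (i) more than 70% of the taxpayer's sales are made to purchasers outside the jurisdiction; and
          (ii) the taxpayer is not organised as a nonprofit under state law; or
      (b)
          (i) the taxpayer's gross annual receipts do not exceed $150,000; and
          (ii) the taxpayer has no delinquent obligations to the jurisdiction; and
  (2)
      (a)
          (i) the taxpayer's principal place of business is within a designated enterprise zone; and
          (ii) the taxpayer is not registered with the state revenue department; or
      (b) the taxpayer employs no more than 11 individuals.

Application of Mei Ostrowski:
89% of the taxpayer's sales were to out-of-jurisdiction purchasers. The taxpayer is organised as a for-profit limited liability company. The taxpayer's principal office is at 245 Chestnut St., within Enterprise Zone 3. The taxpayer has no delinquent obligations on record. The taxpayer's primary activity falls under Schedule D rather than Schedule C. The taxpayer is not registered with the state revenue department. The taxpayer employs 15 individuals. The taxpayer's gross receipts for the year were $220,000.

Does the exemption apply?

(i) >70% out-of-jur. sales — met.
(ii) not (nonprofit) — met.
(a): T AND T → true.
(i) receipts ≤ $150,000 — fails.
(ii) no delinquency — holds.
(b) = F AND T = false.
So (1) is satisfied (T OR F).
(i) in enterprise zone — holds.
(ii) not (state-registered) — met.
So (a) is satisfied (T AND T).
(b) ≤ 11 employees — not met.
So (2) is satisfied (T OR F).
So Overall is satisfied (T AND T).

Yes — exempt.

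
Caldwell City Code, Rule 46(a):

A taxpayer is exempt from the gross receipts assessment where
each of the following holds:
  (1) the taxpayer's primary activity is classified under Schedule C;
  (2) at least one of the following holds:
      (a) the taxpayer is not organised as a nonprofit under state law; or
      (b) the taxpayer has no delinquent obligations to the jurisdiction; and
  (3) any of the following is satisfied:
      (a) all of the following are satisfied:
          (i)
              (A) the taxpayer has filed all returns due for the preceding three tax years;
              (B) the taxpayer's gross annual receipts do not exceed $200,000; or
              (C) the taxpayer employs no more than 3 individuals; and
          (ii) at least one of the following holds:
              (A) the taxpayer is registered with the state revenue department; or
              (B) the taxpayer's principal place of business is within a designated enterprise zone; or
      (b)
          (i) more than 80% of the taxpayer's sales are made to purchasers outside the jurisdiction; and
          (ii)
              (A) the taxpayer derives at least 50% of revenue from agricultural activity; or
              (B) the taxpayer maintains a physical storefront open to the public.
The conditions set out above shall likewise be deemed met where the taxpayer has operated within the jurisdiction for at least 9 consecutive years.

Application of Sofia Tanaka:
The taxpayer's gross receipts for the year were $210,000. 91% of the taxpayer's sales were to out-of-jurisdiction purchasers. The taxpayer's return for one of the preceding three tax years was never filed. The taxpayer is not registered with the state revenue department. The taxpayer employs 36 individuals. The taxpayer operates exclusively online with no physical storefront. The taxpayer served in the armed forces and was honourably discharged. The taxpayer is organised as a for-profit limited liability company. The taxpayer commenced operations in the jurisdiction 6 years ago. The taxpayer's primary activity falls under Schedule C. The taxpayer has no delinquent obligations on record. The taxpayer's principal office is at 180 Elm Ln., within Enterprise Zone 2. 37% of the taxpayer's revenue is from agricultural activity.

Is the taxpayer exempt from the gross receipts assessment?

(1) Schedule C activity — satisfied.
(a) not (nonprofit) — holds.
(b) no delinquency — holds.
So (2) is satisfied (T OR T).
(A) returns current — fails.
(B) receipts ≤ $200,000 — not met.
(C) ≤ 3 employees — not satisfied.
So (i) is not satisfied (F OR F OR F).
(A) state-registered — not satisfied.
(B) in enterprise zone — satisfied.
(ii) = F OR T = true.
(a) = F AND T = false.
(i) >80% out-of-jur. sales — satisfied.
(A) ≥50% agricultural — fails.
(B) has storefront — not met.
So (ii) is not satisfied (F OR F).
So (b) is not satisfied (T AND F).
So (3) is not satisfied (F OR F).
So Overall is not satisfied (T AND T AND F).
Exception (≥ 9 yrs in jurisdiction) — not satisfied.
Result: main false OR exception false → false.

No — not exempt.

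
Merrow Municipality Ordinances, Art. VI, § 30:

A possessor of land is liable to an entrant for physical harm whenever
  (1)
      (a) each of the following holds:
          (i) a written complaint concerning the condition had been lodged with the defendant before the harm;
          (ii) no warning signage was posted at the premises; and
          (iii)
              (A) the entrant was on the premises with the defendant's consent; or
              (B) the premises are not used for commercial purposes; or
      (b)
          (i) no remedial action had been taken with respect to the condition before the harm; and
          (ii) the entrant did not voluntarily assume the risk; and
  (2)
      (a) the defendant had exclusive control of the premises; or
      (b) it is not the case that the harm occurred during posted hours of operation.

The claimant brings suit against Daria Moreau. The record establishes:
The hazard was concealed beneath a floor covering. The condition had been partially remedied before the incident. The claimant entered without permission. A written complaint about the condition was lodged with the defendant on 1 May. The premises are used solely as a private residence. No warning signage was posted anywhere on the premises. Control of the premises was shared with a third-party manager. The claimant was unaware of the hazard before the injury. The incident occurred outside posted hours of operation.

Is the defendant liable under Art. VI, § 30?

(i) complaint lodged — met.
(ii) no signage posted — met.
(A) consent to enter — fails.
(B) not (commercial use) — satisfied.
(iii) = F OR T = true.
(a) = T AND T AND T = true.
(i) no remedial action — not met.
(ii) no assumed risk — met.
So (b) is not satisfied (F AND T).
(1) = T OR F = true.
(a) exclusive control — not satisfied.
(b) not (during posted hours) — satisfied.
So (2) is satisfied (F OR T).
Overall: T AND T → true.

Yes — liable.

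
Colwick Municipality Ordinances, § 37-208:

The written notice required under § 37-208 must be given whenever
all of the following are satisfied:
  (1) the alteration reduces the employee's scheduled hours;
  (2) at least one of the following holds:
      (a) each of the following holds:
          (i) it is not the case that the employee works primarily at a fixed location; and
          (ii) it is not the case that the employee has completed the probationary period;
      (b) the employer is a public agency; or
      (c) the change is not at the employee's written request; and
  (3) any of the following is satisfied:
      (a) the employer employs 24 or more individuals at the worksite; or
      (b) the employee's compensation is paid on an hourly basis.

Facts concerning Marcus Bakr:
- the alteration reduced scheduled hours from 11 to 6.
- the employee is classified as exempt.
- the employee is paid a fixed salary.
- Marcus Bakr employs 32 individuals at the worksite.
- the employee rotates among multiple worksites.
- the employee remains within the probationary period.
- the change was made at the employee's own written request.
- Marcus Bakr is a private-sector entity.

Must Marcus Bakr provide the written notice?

(1) hours reduced — satisfied.
(i) not (fixed location) — met.
(ii) not (past probation) — holds.
So (a) is satisfied (T AND T).
(b) public agency — not met.
(c) not employee-requested — not satisfied.
(2) = T OR F OR F = true.
(a) ≥ 24 at site — satisfied.
(b) hourly-paid — not met.
(3): T OR F → true.
So Overall is satisfied (T AND T AND T).

Yes — required.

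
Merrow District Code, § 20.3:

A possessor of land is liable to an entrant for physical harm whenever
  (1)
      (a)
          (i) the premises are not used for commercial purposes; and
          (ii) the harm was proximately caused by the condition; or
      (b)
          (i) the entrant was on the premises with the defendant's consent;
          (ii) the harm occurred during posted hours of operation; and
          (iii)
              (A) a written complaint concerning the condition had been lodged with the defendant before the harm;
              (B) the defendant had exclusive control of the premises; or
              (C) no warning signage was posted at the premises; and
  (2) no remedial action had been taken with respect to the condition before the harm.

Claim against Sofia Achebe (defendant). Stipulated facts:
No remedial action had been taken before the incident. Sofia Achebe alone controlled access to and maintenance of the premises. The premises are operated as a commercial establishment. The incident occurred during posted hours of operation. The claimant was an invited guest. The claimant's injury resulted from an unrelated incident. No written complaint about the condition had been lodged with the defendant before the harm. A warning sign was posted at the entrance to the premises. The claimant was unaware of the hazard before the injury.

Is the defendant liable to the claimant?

(i) not (commercial use) — not met.
(ii) proximate cause — not met.
So (a) is not satisfied (F AND F).
(i) consent to enter — met.
(ii) during posted hours — satisfied.
(A) complaint lodged — fails.
(B) exclusive control — met.
(C) no signage posted — not met.
(iii): F OR T OR F → true.
(b) = T AND T AND T = true.
So (1) is satisfied (F OR T).
(2) no remedial action — met.
So Overall is satisfied (T AND T).

Yes — liable.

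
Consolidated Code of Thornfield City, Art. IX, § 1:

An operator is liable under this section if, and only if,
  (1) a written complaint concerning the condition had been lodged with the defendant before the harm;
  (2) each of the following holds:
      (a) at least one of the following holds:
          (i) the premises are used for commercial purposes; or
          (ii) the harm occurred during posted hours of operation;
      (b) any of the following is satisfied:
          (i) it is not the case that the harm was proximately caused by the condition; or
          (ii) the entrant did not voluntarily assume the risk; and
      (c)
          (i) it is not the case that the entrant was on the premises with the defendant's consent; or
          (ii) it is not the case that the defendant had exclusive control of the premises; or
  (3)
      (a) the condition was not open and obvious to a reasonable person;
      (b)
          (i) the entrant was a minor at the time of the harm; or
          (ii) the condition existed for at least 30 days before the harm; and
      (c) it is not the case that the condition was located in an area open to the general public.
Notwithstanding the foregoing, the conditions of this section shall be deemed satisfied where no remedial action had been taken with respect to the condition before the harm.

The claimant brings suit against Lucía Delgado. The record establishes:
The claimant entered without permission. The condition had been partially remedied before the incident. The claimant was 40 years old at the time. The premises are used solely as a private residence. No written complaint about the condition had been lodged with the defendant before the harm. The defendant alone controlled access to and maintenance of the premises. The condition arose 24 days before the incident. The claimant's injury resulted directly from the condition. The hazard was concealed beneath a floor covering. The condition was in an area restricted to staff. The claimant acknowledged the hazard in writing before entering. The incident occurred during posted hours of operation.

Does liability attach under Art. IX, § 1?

(1) complaint lodged — not satisfied.
(i) commercial use — fails.
(ii) during posted hours — satisfied.
(a): F OR T → true.
(i) not (proximate cause) — fails.
(ii) no assumed risk — not satisfied.
(b) = F OR F = false.
(i) not (consent to enter) — holds.
(ii) not (exclusive control) — not satisfied.
(c): T OR F → true.
So (2) is not satisfied (T AND F AND T).
(a) not open/obvious — satisfied.
(i) entrant a minor — not met.
(ii) condition ≥30 days old — not satisfied.
So (b) is not satisfied (F OR F).
(c) not (public area) — satisfied.
(3): T AND F AND T → false.
Overall: F OR F OR F → false.
Exception (no remedial action) — not satisfied.
Result: main false OR exception false → false.

No — not liable.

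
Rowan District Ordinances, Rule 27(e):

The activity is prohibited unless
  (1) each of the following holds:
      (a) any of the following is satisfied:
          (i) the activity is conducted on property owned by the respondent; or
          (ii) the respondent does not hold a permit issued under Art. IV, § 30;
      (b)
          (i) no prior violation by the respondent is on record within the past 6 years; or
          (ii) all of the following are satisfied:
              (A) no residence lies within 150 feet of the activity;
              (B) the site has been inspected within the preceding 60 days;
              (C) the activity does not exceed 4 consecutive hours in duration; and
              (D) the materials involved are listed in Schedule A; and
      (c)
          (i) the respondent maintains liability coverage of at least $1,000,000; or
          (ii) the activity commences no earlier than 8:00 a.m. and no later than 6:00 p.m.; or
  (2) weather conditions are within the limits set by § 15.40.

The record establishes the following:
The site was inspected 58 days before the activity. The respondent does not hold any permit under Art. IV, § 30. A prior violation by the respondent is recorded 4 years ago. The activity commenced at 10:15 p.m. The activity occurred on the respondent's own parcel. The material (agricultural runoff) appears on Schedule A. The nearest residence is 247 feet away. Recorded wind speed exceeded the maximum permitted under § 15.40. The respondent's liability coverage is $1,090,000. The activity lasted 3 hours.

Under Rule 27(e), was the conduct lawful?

Yes — lawful.

(i) own property — met.
(ii) not (holds permit) — satisfied.
So (a) is satisfied (T OR T).
(i) no prior violation — fails.
(A) no residence in 150 ft — met.
(B) site inspected — met.
(C) ≤ 4 hrs duration — holds.
(D) Schedule A material — met.
(ii) = T AND T AND T AND T = true.
(b): F OR T → true.
(i) coverage ≥ $1,000,000 — met.
(ii) start within hours — not met.
So (c) is satisfied (T OR F).
(1): T AND T AND T → true.
(2) weather ok — not satisfied.
So Overall is satisfied (T OR F).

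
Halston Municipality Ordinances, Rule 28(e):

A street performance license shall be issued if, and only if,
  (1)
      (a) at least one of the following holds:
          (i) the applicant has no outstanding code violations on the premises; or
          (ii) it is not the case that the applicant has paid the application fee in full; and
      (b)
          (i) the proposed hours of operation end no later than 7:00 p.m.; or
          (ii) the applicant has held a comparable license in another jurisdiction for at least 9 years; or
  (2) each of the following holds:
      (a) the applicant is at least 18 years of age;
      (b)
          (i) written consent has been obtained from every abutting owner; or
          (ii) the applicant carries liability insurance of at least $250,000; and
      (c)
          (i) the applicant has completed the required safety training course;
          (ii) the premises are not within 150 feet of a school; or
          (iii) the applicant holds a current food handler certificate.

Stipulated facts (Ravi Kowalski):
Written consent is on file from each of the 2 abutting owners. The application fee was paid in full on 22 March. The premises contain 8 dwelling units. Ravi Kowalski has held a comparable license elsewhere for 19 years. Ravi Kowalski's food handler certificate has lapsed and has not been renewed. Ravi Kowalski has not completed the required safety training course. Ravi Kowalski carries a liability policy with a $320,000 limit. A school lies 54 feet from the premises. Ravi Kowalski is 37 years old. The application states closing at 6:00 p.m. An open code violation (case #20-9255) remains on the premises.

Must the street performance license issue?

(i) no code violations — fails.
(ii) not (fee paid) — fails.
So (a) is not satisfied (F OR F).
(i) closes by 7 p.m. — satisfied.
(ii) prior license ≥ 9 yr — holds.
(b) = T OR T = true.
(1) = F AND T = false.
(a) age ≥ 18 — met.
(i) all abutters consent — satisfied.
(ii) insurance ≥ $250,000 — holds.
So (b) is satisfied (T OR T).
(i) safety training — not met.
(ii) ≥150 ft from school — fails.
(iii) food handler cert. — not satisfied.
So (c) is not satisfied (F OR F OR F).
(2) = T AND T AND F = false.
Overall: F OR F → false.

No — denied.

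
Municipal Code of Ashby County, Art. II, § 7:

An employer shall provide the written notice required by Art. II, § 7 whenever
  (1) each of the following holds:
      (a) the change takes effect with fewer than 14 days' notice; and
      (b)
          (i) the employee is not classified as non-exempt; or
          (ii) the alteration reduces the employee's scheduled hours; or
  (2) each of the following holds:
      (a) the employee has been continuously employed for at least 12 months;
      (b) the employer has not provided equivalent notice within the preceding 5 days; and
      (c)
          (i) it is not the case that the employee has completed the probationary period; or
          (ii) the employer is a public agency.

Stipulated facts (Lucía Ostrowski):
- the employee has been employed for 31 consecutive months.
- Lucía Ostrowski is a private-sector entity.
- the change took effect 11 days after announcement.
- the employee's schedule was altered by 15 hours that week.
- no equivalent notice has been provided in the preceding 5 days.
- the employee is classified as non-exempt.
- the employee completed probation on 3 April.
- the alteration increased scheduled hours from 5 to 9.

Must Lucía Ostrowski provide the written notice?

No — not required.

(a) < 14 days' notice — holds.
(i) not (non-exempt) — fails.
(ii) hours reduced — not met.
(b): F OR F → false.
So (1) is not satisfied (T AND F).
(a) tenure ≥ 12 mo. — satisfied.
(b) no recent notice — holds.
(i) not (past probation) — not met.
(ii) public agency — not met.
(c) = F OR F = false.
(2) = T AND T AND F = false.
Overall = F OR F = false.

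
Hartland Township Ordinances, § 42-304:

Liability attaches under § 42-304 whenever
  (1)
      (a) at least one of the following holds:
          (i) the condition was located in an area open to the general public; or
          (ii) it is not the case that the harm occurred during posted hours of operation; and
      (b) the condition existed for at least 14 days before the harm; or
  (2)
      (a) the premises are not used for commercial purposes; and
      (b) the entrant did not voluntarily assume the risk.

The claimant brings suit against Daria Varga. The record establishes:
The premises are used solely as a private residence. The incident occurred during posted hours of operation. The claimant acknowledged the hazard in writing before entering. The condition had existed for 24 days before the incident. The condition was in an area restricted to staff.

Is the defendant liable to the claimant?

No — not liable.

(i) public area — fails.
(ii) not (during posted hours) — fails.
(a) = F OR F = false.
(b) condition ≥14 days old — holds.
(1) = F AND T = false.
(a) not (commercial use) — holds.
(b) no assumed risk — not met.
(2) = T AND F = false.
So Overall is not satisfied (F OR F).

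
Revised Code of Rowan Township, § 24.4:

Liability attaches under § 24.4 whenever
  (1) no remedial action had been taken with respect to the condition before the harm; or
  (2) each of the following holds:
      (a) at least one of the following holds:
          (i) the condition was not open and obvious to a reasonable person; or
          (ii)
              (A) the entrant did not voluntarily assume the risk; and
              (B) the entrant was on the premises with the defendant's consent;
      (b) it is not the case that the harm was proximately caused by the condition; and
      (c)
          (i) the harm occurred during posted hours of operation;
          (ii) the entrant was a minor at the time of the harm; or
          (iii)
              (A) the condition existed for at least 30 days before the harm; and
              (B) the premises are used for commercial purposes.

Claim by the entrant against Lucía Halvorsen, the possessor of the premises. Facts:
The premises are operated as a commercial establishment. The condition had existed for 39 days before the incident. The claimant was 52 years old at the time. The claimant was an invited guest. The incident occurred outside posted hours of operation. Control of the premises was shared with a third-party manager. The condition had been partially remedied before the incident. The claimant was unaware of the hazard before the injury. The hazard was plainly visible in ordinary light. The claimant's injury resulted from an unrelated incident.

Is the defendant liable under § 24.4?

Yes — liable.

(1) no remedial action — not satisfied.
(i) not open/obvious — not satisfied.
(A) no assumed risk — satisfied.
(B) consent to enter — met.
So (ii) is satisfied (T AND T).
So (a) is satisfied (F OR T).
(b) not (proximate cause) — satisfied.
(i) during posted hours — not met.
(ii) entrant a minor — not satisfied.
(A) condition ≥30 days old — holds.
(B) commercial use — satisfied.
So (iii) is satisfied (T AND T).
(c): F OR F OR T → true.
(2) = T AND T AND T = true.
Overall: F OR T → true.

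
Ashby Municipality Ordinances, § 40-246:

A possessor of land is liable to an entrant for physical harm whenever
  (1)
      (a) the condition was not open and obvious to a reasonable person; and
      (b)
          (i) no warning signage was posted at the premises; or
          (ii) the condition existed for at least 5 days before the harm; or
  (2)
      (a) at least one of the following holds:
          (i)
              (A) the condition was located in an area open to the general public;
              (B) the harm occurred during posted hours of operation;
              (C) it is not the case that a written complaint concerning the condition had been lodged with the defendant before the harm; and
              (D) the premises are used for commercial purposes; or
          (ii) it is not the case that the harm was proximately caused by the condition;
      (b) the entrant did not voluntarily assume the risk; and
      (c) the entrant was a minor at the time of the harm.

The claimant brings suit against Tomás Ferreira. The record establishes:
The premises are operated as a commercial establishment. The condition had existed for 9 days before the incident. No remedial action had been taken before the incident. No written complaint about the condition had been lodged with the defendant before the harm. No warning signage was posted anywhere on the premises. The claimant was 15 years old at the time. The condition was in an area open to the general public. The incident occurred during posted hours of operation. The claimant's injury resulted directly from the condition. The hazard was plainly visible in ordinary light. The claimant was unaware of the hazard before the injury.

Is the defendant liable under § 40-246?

Yes — liable.

(a) not open/obvious — not satisfied.
(i) no signage posted — satisfied.
(ii) condition ≥5 days old — holds.
(b): T OR T → true.
(1): F AND T → false.
(A) public area — met.
(B) during posted hours — satisfied.
(C) not (complaint lodged) — holds.
(D) commercial use — met.
(i) = T AND T AND T AND T = true.
(ii) not (proximate cause) — fails.
(a): T OR F → true.
(b) no assumed risk — satisfied.
(c) entrant a minor — met.
(2): T AND T AND T → true.
Overall = F OR T = true.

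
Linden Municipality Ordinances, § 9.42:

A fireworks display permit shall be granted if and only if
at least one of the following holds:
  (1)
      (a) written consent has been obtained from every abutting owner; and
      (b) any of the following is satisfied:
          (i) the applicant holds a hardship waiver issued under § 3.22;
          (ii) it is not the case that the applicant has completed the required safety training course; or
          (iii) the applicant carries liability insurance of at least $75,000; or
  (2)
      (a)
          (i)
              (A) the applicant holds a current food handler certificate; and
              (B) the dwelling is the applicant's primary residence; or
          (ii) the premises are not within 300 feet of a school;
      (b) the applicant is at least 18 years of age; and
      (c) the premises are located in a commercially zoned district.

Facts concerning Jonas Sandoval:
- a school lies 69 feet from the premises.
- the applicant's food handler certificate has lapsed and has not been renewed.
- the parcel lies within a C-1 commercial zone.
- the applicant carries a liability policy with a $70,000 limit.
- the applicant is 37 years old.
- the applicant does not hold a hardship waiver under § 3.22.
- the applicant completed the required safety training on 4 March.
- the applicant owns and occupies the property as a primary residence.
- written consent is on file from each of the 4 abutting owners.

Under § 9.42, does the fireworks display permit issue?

(a) all abutters consent — met.
(i) hardship waiver — not satisfied.
(ii) not (safety training) — not met.
(iii) insurance ≥ $75,000 — not satisfied.
So (b) is not satisfied (F OR F OR F).
(1): T AND F → false.
(A) food handler cert. — fails.
(B) primary residence — met.
(i) = F AND T = false.
(ii) ≥300 ft from school — not met.
(a): F OR F → false.
(b) age ≥ 18 — holds.
(c) commercially zoned — satisfied.
(2) = F AND T AND T = false.
So Overall is not satisfied (F OR F).

No — denied.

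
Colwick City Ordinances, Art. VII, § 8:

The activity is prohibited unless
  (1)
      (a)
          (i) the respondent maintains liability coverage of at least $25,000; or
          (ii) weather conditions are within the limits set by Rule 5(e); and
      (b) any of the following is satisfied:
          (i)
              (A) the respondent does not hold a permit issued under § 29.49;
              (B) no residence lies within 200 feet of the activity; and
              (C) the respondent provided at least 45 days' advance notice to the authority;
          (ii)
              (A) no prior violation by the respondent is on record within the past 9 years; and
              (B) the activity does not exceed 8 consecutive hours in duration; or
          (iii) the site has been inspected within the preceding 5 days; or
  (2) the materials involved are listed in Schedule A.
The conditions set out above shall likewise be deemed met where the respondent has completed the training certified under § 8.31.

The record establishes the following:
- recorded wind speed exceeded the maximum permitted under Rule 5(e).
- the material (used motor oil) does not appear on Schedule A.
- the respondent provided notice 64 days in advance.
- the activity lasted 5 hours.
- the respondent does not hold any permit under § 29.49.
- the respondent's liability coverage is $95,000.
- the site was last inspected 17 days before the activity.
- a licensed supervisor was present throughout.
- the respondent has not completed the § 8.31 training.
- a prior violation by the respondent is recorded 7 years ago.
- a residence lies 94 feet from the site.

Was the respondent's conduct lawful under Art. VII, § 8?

No — unlawful.

(i) coverage ≥ $25,000 — met.
(ii) weather ok — not met.
(a) = T OR F = true.
(A) not (holds permit) — met.
(B) no residence in 200 ft — fails.
(C) ≥45 days' notice — satisfied.
(i): T AND F AND T → false.
(A) no prior violation — fails.
(B) ≤ 8 hrs duration — holds.
(ii): F AND T → false.
(iii) site inspected — not satisfied.
So (b) is not satisfied (F OR F OR F).
(1) = T AND F = false.
(2) Schedule A material — not met.
Overall: F OR F → false.
Exception (training certified) — not satisfied.
Result: main false OR exception false → false.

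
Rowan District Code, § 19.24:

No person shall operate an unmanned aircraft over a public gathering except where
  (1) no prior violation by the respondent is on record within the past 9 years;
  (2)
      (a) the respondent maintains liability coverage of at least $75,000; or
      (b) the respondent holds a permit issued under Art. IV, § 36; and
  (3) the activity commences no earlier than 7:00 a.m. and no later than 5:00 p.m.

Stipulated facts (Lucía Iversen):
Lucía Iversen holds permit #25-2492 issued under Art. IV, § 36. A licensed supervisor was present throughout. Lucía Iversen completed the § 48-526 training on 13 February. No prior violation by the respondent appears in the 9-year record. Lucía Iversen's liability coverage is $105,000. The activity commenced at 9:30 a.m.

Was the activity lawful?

(1) no prior violation — holds.
(a) coverage ≥ $75,000 — satisfied.
(b) holds permit — holds.
(2): T OR T → true.
(3) start within hours — met.
Overall = T AND T AND T = true.

Yes — lawful.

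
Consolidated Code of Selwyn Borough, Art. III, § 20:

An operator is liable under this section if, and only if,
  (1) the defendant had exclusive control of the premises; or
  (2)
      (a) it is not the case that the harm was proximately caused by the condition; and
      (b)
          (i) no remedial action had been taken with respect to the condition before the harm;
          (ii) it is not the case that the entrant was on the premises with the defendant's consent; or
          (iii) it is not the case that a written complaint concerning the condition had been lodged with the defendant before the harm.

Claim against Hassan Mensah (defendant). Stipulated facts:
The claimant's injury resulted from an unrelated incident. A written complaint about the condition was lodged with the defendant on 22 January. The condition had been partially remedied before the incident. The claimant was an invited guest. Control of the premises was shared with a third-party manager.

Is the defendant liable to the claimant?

No — not liable.

(1) exclusive control — not met.
(a) not (proximate cause) — satisfied.
(i) no remedial action — not met.
(ii) not (consent to enter) — not met.
(iii) not (complaint lodged) — fails.
(b) = F OR F OR F = false.
(2): T AND F → false.
So Overall is not satisfied (F OR F).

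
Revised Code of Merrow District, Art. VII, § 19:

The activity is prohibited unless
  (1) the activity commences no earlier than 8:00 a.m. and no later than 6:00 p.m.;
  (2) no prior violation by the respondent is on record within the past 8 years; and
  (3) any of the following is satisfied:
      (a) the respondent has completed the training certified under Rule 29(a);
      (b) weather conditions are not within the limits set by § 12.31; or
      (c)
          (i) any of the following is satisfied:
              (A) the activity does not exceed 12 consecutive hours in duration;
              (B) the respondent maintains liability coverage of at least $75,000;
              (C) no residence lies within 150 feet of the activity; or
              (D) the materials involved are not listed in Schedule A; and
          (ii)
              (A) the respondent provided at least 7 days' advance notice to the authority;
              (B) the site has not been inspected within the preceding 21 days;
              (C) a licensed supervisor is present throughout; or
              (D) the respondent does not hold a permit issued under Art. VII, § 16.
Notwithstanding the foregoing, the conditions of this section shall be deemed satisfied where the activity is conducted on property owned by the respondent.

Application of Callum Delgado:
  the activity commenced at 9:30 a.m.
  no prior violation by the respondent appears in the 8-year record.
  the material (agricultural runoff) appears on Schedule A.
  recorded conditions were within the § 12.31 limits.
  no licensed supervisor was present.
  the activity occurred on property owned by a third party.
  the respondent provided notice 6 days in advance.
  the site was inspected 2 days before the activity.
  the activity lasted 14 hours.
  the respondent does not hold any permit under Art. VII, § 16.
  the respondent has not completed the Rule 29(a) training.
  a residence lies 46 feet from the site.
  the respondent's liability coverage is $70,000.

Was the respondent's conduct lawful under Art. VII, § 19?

No — unlawful.

(1) start within hours — met.
(2) no prior violation — holds.
(a) training certified — not met.
(b) not (weather ok) — fails.
(A) ≤ 12 hrs duration — not met.
(B) coverage ≥ $75,000 — not met.
(C) no residence in 150 ft — not met.
(D) not (Schedule A material) — fails.
So (i) is not satisfied (F OR F OR F OR F).
(A) ≥7 days' notice — not met.
(B) not (site inspected) — not met.
(C) supervisor present — fails.
(D) not (holds permit) — satisfied.
(ii): F OR F OR F OR T → true.
(c): F AND T → false.
(3): F OR F OR F → false.
Overall: T AND T AND F → false.
Exception (own property) — not satisfied.
Result: main false OR exception false → false.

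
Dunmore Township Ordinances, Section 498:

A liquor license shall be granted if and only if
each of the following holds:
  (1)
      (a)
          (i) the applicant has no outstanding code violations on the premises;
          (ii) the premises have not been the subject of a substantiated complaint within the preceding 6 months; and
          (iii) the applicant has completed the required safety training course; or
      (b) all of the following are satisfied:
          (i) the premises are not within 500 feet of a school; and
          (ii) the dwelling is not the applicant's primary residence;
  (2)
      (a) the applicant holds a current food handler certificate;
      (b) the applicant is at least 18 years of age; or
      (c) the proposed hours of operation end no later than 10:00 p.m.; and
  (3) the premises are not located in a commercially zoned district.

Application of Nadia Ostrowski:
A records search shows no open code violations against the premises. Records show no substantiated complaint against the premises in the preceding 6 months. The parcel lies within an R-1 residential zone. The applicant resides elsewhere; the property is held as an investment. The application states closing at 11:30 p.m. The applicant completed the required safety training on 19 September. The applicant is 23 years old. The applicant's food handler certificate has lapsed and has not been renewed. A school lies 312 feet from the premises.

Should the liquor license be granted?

Yes — granted.

(i) no code violations — met.
(ii) no complaint in 6 mo. — satisfied.
(iii) safety training — met.
(a) = T AND T AND T = true.
(i) ≥500 ft from school — not met.
(ii) not (primary residence) — met.
(b) = F AND T = false.
(1): T OR F → true.
(a) food handler cert. — not met.
(b) age ≥ 18 — holds.
(c) closes by 10 p.m. — not met.
(2): F OR T OR F → true.
(3) not (commercially zoned) — met.
Overall = T AND T AND T = true.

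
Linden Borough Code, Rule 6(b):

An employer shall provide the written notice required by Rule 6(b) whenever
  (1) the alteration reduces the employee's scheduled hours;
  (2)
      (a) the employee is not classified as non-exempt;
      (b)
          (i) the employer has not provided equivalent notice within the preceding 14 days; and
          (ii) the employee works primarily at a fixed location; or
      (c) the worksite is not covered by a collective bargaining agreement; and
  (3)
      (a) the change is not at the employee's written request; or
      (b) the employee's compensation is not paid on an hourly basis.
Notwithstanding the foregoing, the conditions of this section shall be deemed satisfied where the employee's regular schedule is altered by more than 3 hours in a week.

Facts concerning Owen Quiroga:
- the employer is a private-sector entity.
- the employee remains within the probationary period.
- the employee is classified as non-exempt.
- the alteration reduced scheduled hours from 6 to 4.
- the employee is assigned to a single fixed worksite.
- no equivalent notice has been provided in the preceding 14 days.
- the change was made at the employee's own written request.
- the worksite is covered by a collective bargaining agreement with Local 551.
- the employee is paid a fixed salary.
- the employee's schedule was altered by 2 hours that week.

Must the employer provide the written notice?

(1) hours reduced — satisfied.
(a) not (non-exempt) — fails.
(i) no recent notice — holds.
(ii) fixed location — holds.
(b) = T AND T = true.
(c) no CBA — not satisfied.
(2) = F OR T OR F = true.
(a) not employee-requested — not satisfied.
(b) not (hourly-paid) — satisfied.
(3): F OR T → true.
So Overall is satisfied (T AND T AND T).
Exception (schedule shift > 3h) — not satisfied.
Result: main true OR exception false → true.

Yes — required.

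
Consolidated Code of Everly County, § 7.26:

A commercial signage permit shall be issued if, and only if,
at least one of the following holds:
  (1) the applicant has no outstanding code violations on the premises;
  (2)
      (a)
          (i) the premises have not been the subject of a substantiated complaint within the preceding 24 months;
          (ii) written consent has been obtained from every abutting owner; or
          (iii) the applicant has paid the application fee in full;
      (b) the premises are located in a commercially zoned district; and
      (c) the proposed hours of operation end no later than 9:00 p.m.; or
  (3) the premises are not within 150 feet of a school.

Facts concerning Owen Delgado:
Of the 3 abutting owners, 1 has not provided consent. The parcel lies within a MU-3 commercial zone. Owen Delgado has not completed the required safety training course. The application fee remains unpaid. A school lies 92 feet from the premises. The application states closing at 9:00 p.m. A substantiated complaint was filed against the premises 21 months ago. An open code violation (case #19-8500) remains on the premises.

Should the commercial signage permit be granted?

(1) no code violations — not satisfied.
(i) no complaint in 24 mo. — not satisfied.
(ii) all abutters consent — not satisfied.
(iii) fee paid — fails.
So (a) is not satisfied (F OR F OR F).
(b) commercially zoned — met.
(c) closes by 9 p.m. — holds.
So (2) is not satisfied (F AND T AND T).
(3) ≥150 ft from school — not satisfied.
So Overall is not satisfied (F OR F OR F).

No — denied.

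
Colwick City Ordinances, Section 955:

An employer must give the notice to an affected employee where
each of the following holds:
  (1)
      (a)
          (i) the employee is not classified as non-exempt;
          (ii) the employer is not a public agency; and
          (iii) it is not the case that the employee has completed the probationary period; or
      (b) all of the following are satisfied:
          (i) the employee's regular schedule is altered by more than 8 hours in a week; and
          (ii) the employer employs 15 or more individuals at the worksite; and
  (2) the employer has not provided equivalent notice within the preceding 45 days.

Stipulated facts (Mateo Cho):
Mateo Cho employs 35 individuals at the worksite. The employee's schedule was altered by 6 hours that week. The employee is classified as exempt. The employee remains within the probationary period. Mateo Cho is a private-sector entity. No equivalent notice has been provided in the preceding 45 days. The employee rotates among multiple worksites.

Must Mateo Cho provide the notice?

Yes — required.

(i) not (non-exempt) — holds.
(ii) not (public agency) — holds.
(iii) not (past probation) — holds.
So (a) is satisfied (T AND T AND T).
(i) schedule shift > 8h — fails.
(ii) ≥ 15 at site — met.
So (b) is not satisfied (F AND T).
(1) = T OR F = true.
(2) no recent notice — holds.
So Overall is satisfied (T AND T).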